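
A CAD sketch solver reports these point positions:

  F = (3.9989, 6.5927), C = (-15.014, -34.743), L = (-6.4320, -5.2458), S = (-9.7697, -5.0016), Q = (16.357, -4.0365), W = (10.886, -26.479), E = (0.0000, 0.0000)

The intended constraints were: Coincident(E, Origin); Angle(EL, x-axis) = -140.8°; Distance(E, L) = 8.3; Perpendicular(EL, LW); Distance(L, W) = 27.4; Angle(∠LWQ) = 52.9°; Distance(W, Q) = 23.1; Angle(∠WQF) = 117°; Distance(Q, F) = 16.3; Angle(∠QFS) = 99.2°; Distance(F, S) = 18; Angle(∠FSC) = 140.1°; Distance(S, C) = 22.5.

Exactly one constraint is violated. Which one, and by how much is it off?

Distance(S, C) = 22.5 — off by 7.70.

E = (0.00, 0.00) ✓; EL at -140.8° ✓; |EL| = 8.300 ✓; ∠(EL, LW) = 90.00° ✓; |LW| = 27.40 ✓; ∠LWQ = 52.90° ✓; |WQ| = 23.10 ✓; ∠WQF = 117.0° ✓; |QF| = 16.30 ✓; ∠QFS = 99.20° ✓; |FS| = 18.00 ✓; ∠FSC = 140.1° ✓; |SC| = 30.20 ✗.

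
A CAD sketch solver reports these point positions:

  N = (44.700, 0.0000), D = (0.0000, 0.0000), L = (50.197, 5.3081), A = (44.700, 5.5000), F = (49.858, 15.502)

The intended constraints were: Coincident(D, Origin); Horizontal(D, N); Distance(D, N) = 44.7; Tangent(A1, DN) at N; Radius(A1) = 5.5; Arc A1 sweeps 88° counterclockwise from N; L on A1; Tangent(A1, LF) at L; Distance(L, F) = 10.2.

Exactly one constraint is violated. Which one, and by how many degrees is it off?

Tangent(A1, LF) at L — off by 3.90°.

D = (0.00, 0.00) ✓; D.y = 0.00, N.y = 0.00 ✓; |DN| = 44.70 ✓; ∠(AN, ND) = 90.00° ✓; |AN| = 5.500 ✓; bearing(A→L) − bearing(A→N) = 88.00° ✓; |AL| = 5.500 ✓; ∠(AL, LF) = 86.10° ✗; |LF| = 10.20 ✓.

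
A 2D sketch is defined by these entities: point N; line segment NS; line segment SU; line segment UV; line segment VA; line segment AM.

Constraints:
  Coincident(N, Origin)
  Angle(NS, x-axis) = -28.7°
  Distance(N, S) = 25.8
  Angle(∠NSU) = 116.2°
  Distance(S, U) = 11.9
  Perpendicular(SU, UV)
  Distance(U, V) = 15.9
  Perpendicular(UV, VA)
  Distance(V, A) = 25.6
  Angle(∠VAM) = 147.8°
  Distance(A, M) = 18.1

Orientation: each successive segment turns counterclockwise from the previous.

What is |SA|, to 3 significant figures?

21.0

N is at the origin; NS runs at -28.7° with length 25.8, so S = (22.6, -12.4). ∠NSU = 116.2° gives SU at 35.1° from the x-axis; with |SU| = 11.9, U = (32.4, -5.55). SU is perpendicular to UV, so UV runs at 125°; with |UV| = 15.9, V = (23.2, 7.46). UV is perpendicular to VA, so VA runs at -145°; with |VA| = 25.6, A = (2.28, -7.26). Then |SA| = |A − S| = 21.0.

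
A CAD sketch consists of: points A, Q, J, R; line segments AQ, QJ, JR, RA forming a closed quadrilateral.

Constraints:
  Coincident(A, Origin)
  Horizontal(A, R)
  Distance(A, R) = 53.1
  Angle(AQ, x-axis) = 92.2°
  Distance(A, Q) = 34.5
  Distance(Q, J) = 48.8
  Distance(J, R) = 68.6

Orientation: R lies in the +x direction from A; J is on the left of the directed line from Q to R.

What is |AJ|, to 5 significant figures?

75.305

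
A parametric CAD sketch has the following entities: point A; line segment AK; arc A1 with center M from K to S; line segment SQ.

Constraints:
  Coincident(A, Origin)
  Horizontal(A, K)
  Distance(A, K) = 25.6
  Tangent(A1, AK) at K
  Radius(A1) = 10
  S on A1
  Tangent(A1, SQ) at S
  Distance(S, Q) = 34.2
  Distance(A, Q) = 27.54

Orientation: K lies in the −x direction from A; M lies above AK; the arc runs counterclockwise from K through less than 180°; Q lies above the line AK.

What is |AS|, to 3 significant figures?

18.8

A is at the origin; AK is horizontal with |AK| = 25.6 and K on the −x side, so K = (-25.6, 0.00). The tangent condition forces MK to be normal to AK, so M = K + (0, 10) = (-25.6, 10.0). Since MS ⟂ SQ (tangency), |MQ| = √(10.0² + 34.2²) = 35.6 regardless of where S sits on A1. So Q lies on both circle(A, 27.54) and circle(M, 35.6); the above-AK intersection is Q = (5.75, 26.9). S is the foot of the tangent from Q: S = (-18.6, 2.89).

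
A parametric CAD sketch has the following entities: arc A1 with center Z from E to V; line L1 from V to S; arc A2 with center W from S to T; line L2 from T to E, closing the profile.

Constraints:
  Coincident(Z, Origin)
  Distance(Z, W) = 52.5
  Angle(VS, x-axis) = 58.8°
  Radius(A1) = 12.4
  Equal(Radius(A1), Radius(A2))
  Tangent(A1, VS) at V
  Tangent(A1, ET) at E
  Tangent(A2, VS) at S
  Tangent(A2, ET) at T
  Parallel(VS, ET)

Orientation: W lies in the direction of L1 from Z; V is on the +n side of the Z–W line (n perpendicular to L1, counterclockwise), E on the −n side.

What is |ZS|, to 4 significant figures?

53.94

The slot axis is L1's direction at 58.8°, so u = (cos 58.8°, sin 58.8°) = (0.5180, 0.8554) and n = (−sin 58.8°, cos 58.8°) = (-0.8554, 0.5180). Z is at the origin and W lies 52.5 along u from Z, so W = 52.5·u = (27.20, 44.91). Tangency of A1 to both parallel lines with radius 12.4 puts V and E at Z ± 12.4·n: V = (-10.61, 6.424), E = (10.61, -6.424). Equal radii place S and T the same way about W: S = W + 12.4·n = (16.59, 51.33), T = W − 12.4·n = (37.80, 38.48). Then |ZS| = |S − Z| = 53.94.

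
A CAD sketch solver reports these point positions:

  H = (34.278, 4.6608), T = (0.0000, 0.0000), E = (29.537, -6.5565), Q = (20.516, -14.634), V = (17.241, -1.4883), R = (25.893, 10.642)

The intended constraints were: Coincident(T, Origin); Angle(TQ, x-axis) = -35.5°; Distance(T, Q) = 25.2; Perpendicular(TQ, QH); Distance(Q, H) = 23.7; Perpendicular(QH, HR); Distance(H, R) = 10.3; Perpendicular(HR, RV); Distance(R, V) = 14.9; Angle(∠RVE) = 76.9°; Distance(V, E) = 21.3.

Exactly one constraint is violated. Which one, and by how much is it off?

Distance(V, E) = 21.3 — off by 8.00.

T = (0.00, 0.00) ✓; TQ at -35.50° ✓; |TQ| = 25.20 ✓; ∠(TQ, QH) = 90.00° ✓; |QH| = 23.70 ✓; ∠(QH, HR) = 90.00° ✓; |HR| = 10.30 ✓; ∠(HR, RV) = 90.00° ✓; |RV| = 14.90 ✓; ∠RVE = 76.90° ✓; |VE| = 13.30 ✗.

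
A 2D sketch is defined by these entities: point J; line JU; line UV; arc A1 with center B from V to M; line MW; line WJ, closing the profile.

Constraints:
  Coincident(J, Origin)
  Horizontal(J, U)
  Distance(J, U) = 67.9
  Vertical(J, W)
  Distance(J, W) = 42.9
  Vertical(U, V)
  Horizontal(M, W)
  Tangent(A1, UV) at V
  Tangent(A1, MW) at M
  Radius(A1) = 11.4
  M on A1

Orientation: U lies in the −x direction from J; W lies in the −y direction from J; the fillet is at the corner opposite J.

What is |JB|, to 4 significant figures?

64.69

J is at the origin; J and U share the same y with |JU| = 67.9 and U on the −x side, so U = (-67.90, 0.000). J and W share the same x with |JW| = 42.9 and W on the −y side, so W = (0.000, -42.90). The virtual corner opposite J is at (-67.90, -42.90). Tangency of A1 to UV means the radius BV is perpendicular to UV and since A1 is tangent to MW there, BM ⟂ MW, with radius 11.4, so the center B sits 11.4 in from both sides at B = (-56.50, -31.50). Then |JB| = |B − J| = 64.69.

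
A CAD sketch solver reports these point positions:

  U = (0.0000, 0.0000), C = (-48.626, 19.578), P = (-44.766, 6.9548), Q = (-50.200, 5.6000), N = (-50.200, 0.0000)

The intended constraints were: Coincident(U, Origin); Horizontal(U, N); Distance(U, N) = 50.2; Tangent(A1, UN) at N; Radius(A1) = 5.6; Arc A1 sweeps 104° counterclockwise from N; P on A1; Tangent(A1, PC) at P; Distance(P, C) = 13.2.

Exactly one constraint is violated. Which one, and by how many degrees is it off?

Tangent(A1, PC) at P — off by 3.00°.

U = (0.00, 0.00) ✓; U.y = 0.00, N.y = 0.00 ✓; |UN| = 50.20 ✓; ∠(QN, NU) = 90.00° ✓; |QN| = 5.600 ✓; bearing(Q→P) − bearing(Q→N) = 104.0° ✓; |QP| = 5.600 ✓; ∠(QP, PC) = 87.00° ✗; |PC| = 13.20 ✓.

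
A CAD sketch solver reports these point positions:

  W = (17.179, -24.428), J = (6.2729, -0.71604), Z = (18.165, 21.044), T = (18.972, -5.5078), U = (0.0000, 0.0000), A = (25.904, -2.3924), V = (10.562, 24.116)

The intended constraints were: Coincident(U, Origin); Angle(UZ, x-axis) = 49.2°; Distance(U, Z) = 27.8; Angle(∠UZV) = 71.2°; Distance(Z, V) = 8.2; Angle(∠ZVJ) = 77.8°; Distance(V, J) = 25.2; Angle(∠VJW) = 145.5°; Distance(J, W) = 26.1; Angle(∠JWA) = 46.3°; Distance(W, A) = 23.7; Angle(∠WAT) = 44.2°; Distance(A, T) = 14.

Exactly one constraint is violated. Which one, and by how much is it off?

Distance(A, T) = 14 — off by 6.40.

U = (0.00, 0.00) ✓; UZ at 49.20° ✓; |UZ| = 27.80 ✓; ∠UZV = 71.20° ✓; |ZV| = 8.200 ✓; ∠ZVJ = 77.80° ✓; |VJ| = 25.20 ✓; ∠VJW = 145.5° ✓; |JW| = 26.10 ✓; ∠JWA = 46.30° ✓; |WA| = 23.70 ✓; ∠WAT = 44.20° ✓; |AT| = 7.600 ✗.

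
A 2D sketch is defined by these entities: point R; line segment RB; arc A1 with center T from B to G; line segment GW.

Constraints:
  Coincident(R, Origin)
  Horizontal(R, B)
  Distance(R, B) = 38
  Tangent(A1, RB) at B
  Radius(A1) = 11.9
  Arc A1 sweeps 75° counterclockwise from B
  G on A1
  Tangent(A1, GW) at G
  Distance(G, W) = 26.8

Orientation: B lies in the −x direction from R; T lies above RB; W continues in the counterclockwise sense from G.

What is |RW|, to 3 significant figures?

39.8

On A1, B sits at bearing -90° from T; a 75° counterclockwise sweep puts G at bearing -15°, so G = T + 11.9·(cos -15°, sin -15°) = (-26.5, 8.82). Since A1 is tangent to GW there, TG ⟂ GW, so GW runs along (−sin -15°, cos -15°); with |GW| = 26.8, W = (-19.6, 34.7). Then |RW| = |W − R| = 39.8.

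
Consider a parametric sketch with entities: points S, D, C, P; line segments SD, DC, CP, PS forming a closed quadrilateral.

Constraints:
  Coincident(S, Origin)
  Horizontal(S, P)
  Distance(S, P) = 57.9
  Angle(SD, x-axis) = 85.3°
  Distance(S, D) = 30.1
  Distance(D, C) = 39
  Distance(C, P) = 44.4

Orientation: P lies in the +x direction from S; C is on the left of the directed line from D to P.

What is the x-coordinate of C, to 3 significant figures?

40.0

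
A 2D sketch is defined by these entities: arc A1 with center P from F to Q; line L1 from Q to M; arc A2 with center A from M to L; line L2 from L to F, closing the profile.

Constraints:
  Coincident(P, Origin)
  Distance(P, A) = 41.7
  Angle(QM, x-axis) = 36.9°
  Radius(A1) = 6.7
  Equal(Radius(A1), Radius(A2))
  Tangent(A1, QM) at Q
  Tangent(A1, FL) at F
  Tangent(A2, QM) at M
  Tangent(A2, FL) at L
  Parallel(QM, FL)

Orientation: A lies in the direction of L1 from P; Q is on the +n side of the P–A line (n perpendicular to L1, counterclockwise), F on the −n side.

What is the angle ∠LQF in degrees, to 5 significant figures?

72.186°

The slot axis is L1's direction at 36.9°, so u = (cos 36.9°, sin 36.9°) = (0.79968, 0.60042) and n = (−sin 36.9°, cos 36.9°) = (-0.60042, 0.79968). P is at the origin and A lies 41.7 along u from P, so A = 41.7·u = (33.347, 25.038). Tangency of A1 to both parallel lines with radius 6.7 puts Q and F at P ± 6.7·n: Q = (-4.0228, 5.3579), F = (4.0228, -5.3579). Equal radii place M and L the same way about A: M = A + 6.7·n = (29.324, 30.395), L = A − 6.7·n = (37.370, 19.680). Then cos ∠LQF = QL·QF / (|QL||QF|), giving 72.186°.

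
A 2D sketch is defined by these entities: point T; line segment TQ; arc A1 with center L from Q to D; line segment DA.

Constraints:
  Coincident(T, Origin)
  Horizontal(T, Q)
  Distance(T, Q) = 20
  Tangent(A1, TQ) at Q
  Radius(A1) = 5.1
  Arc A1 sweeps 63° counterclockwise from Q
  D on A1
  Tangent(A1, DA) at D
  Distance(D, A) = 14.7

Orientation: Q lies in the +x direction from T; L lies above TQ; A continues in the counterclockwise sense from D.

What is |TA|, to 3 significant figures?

35.0

On A1, Q sits at bearing -90° from L; a 63° counterclockwise sweep puts D at bearing -27°, so D = L + 5.1·(cos -27°, sin -27°) = (24.5, 2.78). Since A1 is tangent to DA there, LD ⟂ DA, so DA runs along (−sin -27°, cos -27°); with |DA| = 14.7, A = (31.2, 15.9). Then |TA| = |A − T| = 35.0.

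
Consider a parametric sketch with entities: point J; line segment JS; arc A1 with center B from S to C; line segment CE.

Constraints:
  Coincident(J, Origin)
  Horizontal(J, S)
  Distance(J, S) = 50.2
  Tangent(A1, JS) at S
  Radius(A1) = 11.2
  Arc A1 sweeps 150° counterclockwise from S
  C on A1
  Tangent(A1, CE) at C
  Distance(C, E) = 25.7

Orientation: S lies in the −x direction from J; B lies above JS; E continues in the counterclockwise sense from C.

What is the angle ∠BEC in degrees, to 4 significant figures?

23.55°

On A1, S sits at bearing -90° from B; a 150° counterclockwise sweep puts C at bearing 60°, so C = B + 11.2·(cos 60°, sin 60°) = (-44.60, 20.90). Tangency of A1 to CE means the radius BC is perpendicular to CE, so CE runs along (−sin 60°, cos 60°); with |CE| = 25.7, E = (-66.86, 33.75). Then cos ∠BEC = EB·EC / (|EB||EC|), giving 23.55°.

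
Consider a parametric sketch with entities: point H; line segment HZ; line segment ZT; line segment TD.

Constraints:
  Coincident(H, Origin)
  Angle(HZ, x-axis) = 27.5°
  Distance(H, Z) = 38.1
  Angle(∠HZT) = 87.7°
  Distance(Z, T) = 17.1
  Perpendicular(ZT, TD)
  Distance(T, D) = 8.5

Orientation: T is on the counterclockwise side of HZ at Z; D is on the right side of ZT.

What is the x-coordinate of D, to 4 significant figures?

32.67

∠HZT = 87.7°, so ZT runs at 27.5° + (180° − 87.7°) = 119.8° from the x-axis; with |ZT| = 17.1, T = Z + 17.1·(cos 119.8°, sin 119.8°) = (25.30, 32.43). ZT is perpendicular to TD; with |TD| = 8.5 on the right of ZT, D = T + 8.5·(0.8678, 0.4970) = (32.67, 36.66). So D.x = 32.67.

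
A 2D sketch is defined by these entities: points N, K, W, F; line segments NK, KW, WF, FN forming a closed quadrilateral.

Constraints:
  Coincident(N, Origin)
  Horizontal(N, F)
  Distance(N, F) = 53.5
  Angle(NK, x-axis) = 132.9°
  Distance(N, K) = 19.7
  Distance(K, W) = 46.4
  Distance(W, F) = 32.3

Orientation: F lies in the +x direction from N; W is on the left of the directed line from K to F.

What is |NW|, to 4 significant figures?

40.03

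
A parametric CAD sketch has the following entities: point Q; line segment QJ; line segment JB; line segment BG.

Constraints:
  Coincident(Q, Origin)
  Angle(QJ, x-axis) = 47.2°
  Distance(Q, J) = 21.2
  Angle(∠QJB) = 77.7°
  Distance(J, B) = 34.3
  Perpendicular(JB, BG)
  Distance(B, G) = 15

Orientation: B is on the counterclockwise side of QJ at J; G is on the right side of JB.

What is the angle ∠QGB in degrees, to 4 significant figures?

39.83°

∠QJB = 77.7°, so JB runs at 47.2° + (180° − 77.7°) = 149.5° from the x-axis; with |JB| = 34.3, B = J + 34.3·(cos 149.5°, sin 149.5°) = (-15.15, 32.96). The perpendicularity gives BG at right angles to JB; with |BG| = 15.0 on the right of JB, G = B + 15.0·(0.5075, 0.8616) = (-7.537, 45.89). Then cos ∠QGB = GQ·GB / (|GQ||GB|), giving 39.83°.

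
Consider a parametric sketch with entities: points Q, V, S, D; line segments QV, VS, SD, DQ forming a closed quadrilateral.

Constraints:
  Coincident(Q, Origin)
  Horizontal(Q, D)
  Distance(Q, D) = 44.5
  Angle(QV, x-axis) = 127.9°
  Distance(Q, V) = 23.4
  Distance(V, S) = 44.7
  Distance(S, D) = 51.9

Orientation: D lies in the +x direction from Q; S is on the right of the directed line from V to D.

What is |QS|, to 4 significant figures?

24.34

Q is at the origin; Q and D share the same y with |QD| = 44.5 and D in +x, so D = (44.5, 0). QV runs at 127.9° with |QV| = 23.4, so V = (-14.37, 18.46). S is determined by |VS| = 44.7 and |SD| = 51.9 together: it lies at the intersection of circle(V, 44.7) and circle(D, 51.9). With |VD| = 61.70, the foot of the radical line on VD is 25.21 from V and the perpendicular offset is √(44.7² − 25.21²) = 36.91. Taking the right-of-VD solution: S = (-1.360, -24.30).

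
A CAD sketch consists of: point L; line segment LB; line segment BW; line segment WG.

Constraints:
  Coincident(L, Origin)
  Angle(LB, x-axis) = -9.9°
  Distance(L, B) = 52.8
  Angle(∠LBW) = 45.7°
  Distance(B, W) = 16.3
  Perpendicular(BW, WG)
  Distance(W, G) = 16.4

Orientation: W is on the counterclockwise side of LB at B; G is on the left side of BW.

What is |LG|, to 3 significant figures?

29.7

L is at the origin; LB runs at -9.9° with length 52.8, so B = 52.8·(cos -9.9°, sin -9.9°) = (52.0, -9.08). ∠LBW = 45.7°, so BW runs at -9.9° + (180° − 45.7°) = 124° from the x-axis; with |BW| = 16.3, W = B + 16.3·(cos 124°, sin 124°) = (42.8, 4.37). BW ⟂ WG; with |WG| = 16.4 on the left of BW, G = W + 16.4·(-0.825, -0.565) = (29.3, -4.89). Then |LG| = |G − L| = 29.7.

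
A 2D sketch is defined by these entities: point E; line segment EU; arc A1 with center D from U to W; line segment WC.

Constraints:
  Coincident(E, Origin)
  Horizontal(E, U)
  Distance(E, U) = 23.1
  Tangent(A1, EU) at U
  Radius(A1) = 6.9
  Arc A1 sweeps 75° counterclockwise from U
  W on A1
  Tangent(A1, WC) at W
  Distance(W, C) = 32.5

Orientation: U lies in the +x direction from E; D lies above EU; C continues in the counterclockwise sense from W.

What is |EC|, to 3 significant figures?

52.8

On A1, U sits at bearing -90° from D; a 75° counterclockwise sweep puts W at bearing -15°, so W = D + 6.9·(cos -15°, sin -15°) = (29.8, 5.11). Tangency of A1 to WC means the radius DW is perpendicular to WC, so WC runs along (−sin -15°, cos -15°); with |WC| = 32.5, C = (38.2, 36.5). Then |EC| = |C − E| = 52.8.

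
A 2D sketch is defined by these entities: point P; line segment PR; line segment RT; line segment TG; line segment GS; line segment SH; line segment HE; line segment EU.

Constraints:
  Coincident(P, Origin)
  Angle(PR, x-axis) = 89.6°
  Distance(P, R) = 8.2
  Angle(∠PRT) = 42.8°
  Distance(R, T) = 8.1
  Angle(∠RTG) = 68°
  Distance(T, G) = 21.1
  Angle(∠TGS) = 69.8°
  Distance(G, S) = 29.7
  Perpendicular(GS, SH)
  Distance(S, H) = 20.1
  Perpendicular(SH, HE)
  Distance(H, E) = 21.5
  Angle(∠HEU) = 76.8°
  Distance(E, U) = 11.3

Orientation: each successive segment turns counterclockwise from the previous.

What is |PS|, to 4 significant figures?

28.45

P is at the origin; PR runs at 89.6° with length 8.2, so R = (0.05725, 8.200). ∠PRT = 42.8° gives RT at -133.2° from the x-axis; with |RT| = 8.1, T = (-5.488, 2.295). ∠RTG = 68.0° gives TG at -21.20° from the x-axis; with |TG| = 21.1, G = (14.18, -5.335). ∠TGS = 69.8° gives GS at 89.00° from the x-axis; with |GS| = 29.7, S = (14.70, 24.36). Then |PS| = |S − P| = 28.45.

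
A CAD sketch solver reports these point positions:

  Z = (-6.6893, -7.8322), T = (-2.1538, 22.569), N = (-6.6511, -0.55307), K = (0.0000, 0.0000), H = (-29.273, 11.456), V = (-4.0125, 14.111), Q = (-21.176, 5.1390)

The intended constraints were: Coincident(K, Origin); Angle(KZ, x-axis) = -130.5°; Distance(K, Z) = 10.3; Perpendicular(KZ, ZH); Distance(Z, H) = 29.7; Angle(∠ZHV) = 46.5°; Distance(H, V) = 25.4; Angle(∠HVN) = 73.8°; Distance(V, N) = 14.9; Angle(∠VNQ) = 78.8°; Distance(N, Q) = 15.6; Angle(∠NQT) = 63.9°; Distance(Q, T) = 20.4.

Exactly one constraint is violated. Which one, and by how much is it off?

Distance(Q, T) = 20.4 — off by 5.40.

K = (0.00, 0.00) ✓; KZ at -130.5° ✓; |KZ| = 10.30 ✓; ∠(KZ, ZH) = 90.00° ✓; |ZH| = 29.70 ✓; ∠ZHV = 46.50° ✓; |HV| = 25.40 ✓; ∠HVN = 73.80° ✓; |VN| = 14.90 ✓; ∠VNQ = 78.80° ✓; |NQ| = 15.60 ✓; ∠NQT = 63.90° ✓; |QT| = 25.80 ✗.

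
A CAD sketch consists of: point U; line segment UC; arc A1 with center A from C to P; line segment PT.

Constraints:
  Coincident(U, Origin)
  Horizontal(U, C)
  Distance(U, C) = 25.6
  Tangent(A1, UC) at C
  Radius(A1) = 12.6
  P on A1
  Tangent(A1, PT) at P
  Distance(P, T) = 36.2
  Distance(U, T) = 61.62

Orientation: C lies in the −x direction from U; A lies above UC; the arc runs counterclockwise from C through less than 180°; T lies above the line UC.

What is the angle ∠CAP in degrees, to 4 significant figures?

126.8°

U is at the origin; U and C share the same y with |UC| = 25.6 and C on the −x side, so C = (-25.60, 0.000). The tangent condition forces AC to be normal to UC, so A = C + (0, 12.6) = (-25.60, 12.60). Since AP ⟂ PT (tangency), |AT| = √(12.6² + 36.2²) = 38.33 regardless of where P sits on A1. So T lies on both circle(U, 61.62) and circle(A, 38.33); the above-UC intersection is T = (-37.18, 49.14). P is the foot of the tangent from T: P = (-15.51, 20.14).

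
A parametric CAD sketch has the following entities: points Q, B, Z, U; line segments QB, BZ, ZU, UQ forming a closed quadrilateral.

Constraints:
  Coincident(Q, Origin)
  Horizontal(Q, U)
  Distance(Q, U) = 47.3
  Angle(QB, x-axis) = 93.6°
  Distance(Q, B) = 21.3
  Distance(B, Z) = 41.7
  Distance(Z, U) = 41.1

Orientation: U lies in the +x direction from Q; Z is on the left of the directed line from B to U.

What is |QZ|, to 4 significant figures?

53.57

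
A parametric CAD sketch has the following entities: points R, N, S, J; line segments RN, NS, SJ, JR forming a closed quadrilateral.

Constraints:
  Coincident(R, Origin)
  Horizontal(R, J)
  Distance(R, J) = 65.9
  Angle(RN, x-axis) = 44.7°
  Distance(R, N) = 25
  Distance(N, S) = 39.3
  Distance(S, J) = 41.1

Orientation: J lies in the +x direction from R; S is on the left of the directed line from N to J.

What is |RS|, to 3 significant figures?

63.9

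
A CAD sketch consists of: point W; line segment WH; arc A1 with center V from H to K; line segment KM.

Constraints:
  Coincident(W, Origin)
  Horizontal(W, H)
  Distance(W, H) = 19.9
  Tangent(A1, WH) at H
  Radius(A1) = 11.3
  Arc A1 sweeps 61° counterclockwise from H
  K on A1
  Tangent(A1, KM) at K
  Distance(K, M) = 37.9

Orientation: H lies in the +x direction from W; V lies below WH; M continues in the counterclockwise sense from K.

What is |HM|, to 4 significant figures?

48.14

On A1, H sits at bearing 90° from V; a 61° counterclockwise sweep puts K at bearing 151°, so K = V + 11.3·(cos 151°, sin 151°) = (10.02, -5.822). Tangency of A1 to KM means the radius VK is perpendicular to KM, so KM runs along (−sin 151°, cos 151°); with |KM| = 37.9, M = (-8.357, -38.97). Then |HM| = |M − H| = 48.14.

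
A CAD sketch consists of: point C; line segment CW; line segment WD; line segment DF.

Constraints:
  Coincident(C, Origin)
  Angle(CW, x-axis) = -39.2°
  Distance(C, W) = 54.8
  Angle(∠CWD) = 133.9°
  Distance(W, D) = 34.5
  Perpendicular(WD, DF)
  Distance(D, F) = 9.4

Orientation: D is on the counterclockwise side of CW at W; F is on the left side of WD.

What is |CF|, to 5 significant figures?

78.493

C is at the origin; CW runs at -39.2° with length 54.8, so W = 54.8·(cos -39.2°, sin -39.2°) = (42.467, -34.635). ∠CWD = 133.9°, so WD runs at -39.2° + (180° − 133.9°) = 6.9000° from the x-axis; with |WD| = 34.5, D = W + 34.5·(cos 6.9000°, sin 6.9000°) = (76.717, -30.490). WD ⟂ DF; with |DF| = 9.4 on the left of WD, F = D + 9.4·(-0.12014, 0.99276) = (75.588, -21.159). Then |CF| = |F − C| = 78.493.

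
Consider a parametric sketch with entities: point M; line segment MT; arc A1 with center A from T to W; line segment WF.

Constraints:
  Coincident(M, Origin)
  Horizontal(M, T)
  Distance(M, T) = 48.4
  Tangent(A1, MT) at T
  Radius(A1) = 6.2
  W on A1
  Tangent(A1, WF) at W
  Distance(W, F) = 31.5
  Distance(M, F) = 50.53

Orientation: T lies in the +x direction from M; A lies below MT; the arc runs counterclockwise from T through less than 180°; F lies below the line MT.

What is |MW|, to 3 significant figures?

42.6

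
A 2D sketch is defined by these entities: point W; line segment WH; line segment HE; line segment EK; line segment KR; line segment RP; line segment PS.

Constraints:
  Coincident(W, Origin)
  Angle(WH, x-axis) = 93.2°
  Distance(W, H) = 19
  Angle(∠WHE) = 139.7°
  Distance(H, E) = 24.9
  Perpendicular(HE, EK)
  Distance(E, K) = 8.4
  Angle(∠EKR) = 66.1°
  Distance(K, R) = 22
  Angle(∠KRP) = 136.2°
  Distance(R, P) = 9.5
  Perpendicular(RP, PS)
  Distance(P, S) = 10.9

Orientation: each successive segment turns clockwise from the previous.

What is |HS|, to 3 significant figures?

17.5

W is at the origin; WH runs at 93.2° with length 19.0, so H = (-1.06, 19.0). ∠WHE = 139.7° gives HE at 52.9° from the x-axis; with |HE| = 24.9, E = (14.0, 38.8). HE is perpendicular to EK, so EK runs at -37.1°; with |EK| = 8.4, K = (20.7, 33.8). ∠EKR = 66.1° gives KR at -151° from the x-axis; with |KR| = 22.0, R = (1.42, 23.1). ∠KRP = 136.2° gives RP at 165° from the x-axis; with |RP| = 9.5, P = (-7.77, 25.5). RP is perpendicular to PS, so PS runs at 75.2°; with |PS| = 10.9, S = (-4.98, 36.1). Then |HS| = |S − H| = 17.5.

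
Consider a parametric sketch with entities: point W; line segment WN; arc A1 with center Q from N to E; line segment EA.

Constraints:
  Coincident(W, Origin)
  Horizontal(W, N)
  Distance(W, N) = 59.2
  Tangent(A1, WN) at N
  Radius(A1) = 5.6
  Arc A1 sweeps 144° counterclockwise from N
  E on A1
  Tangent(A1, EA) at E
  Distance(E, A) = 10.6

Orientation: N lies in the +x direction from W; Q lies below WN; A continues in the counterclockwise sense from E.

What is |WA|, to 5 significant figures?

66.527

W is at the origin; W and N share the same y with |WN| = 59.2 and N on the +x side, so N = (59.200, 0.0000). A1 meets WN tangentially, so QN is at right angles to WN, so Q = N + (0, -5.6) = (59.200, -5.6000). On A1, N sits at bearing 90° from Q; a 144° counterclockwise sweep puts E at bearing 234°, so E = Q + 5.6·(cos 234°, sin 234°) = (55.908, -10.130). The tangent condition forces QE to be normal to EA, so EA runs along (−sin 234°, cos 234°); with |EA| = 10.6, A = (64.484, -16.361). Then |WA| = |A − W| = 66.527.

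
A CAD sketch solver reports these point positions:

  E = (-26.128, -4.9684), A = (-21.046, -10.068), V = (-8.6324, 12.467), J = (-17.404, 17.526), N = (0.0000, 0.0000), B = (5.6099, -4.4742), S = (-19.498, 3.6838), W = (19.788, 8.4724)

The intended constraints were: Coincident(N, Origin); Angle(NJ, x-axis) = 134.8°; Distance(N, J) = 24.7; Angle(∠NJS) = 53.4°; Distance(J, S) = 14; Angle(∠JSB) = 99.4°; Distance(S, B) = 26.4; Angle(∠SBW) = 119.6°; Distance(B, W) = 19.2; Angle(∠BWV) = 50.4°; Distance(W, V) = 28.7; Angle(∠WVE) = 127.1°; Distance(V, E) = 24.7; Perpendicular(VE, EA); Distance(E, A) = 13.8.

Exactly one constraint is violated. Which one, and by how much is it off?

Distance(E, A) = 13.8 — off by 6.60.

N = (0.00, 0.00) ✓; NJ at 134.8° ✓; |NJ| = 24.70 ✓; ∠NJS = 53.40° ✓; |JS| = 14.00 ✓; ∠JSB = 99.40° ✓; |SB| = 26.40 ✓; ∠SBW = 119.6° ✓; |BW| = 19.20 ✓; ∠BWV = 50.40° ✓; |WV| = 28.70 ✓; ∠WVE = 127.1° ✓; |VE| = 24.70 ✓; ∠(VE, EA) = 90.00° ✓; |EA| = 7.199 ✗.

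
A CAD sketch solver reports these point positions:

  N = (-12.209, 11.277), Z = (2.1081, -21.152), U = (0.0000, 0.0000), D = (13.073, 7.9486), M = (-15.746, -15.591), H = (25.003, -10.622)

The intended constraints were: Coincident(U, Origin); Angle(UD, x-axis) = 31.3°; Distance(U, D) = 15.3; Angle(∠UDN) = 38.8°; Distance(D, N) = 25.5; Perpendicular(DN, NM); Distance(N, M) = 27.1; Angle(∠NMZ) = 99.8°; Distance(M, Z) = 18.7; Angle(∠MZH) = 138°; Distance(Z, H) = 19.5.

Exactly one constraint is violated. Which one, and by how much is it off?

Distance(Z, H) = 19.5 — off by 5.70.

U = (0.00, 0.00) ✓; UD at 31.30° ✓; |UD| = 15.30 ✓; ∠UDN = 38.80° ✓; |DN| = 25.50 ✓; ∠(DN, NM) = 90.00° ✓; |NM| = 27.10 ✓; ∠NMZ = 99.80° ✓; |MZ| = 18.70 ✓; ∠MZH = 138.0° ✓; |ZH| = 25.20 ✗.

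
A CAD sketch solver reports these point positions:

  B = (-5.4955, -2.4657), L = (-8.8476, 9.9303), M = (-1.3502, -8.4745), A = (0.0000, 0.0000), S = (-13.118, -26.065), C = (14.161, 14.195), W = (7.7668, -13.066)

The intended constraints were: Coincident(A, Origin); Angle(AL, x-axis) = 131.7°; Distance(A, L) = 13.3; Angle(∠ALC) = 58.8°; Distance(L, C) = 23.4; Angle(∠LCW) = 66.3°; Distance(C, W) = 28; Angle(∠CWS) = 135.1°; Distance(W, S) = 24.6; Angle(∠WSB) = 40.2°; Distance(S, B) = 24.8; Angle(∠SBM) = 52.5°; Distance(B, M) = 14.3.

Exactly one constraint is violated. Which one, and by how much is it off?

Distance(B, M) = 14.3 — off by 7.00.

A = (0.00, 0.00) ✓; AL at 131.7° ✓; |AL| = 13.30 ✓; ∠ALC = 58.80° ✓; |LC| = 23.40 ✓; ∠LCW = 66.30° ✓; |CW| = 28.00 ✓; ∠CWS = 135.1° ✓; |WS| = 24.60 ✓; ∠WSB = 40.20° ✓; |SB| = 24.80 ✓; ∠SBM = 52.50° ✓; |BM| = 7.300 ✗.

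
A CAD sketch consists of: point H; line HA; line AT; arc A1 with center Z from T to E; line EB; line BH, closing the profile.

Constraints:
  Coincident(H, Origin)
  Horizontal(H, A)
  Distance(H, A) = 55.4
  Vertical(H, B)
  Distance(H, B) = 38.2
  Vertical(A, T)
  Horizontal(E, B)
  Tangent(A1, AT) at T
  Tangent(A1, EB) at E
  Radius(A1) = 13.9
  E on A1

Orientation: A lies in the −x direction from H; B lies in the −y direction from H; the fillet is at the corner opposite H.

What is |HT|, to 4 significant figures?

60.50

The virtual corner opposite H is at (-55.40, -38.20). Since A1 is tangent to AT there, ZT ⟂ AT and A1 meets EB tangentially, so ZE is at right angles to EB, with radius 13.9, so the center Z sits 13.9 in from both sides at Z = (-41.50, -24.30). That places the tangent points at T = (-55.40, -24.30) on AT and E = (-41.50, -38.20) on EB. Then |HT| = |T − H| = 60.50.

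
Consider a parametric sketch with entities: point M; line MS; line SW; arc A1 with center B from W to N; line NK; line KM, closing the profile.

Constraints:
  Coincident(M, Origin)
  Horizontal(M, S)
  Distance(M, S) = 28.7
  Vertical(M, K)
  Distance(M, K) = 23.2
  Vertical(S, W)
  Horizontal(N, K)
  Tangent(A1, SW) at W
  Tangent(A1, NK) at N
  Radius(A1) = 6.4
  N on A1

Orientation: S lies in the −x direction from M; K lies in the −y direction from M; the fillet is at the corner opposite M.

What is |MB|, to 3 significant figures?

27.9

M is at the origin; MS is horizontal with |MS| = 28.7 and S on the −x side, so S = (-28.7, 0.00). M and K share the same x with |MK| = 23.2 and K on the −y side, so K = (0.00, -23.2). The virtual corner opposite M is at (-28.7, -23.2). The tangent condition forces BW to be normal to SW and A1 meets NK tangentially, so BN is at right angles to NK, with radius 6.4, so the center B sits 6.4 in from both sides at B = (-22.3, -16.8). Then |MB| = |B − M| = 27.9.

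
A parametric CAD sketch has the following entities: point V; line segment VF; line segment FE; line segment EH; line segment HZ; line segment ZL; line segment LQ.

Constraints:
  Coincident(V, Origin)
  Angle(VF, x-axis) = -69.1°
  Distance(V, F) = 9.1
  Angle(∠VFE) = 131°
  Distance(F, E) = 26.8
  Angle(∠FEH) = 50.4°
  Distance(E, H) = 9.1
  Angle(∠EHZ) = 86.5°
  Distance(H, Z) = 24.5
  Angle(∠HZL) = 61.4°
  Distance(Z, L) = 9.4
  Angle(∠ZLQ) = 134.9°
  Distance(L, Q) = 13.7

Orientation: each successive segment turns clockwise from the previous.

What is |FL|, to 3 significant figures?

17.5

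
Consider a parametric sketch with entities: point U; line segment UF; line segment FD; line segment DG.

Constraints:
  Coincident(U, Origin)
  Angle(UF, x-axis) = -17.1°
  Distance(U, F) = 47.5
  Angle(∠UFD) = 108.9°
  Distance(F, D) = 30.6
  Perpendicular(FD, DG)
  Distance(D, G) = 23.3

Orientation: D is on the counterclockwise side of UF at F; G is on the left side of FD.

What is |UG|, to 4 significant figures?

50.82

U is at the origin; UF runs at -17.1° with length 47.5, so F = 47.5·(cos -17.1°, sin -17.1°) = (45.40, -13.97). ∠UFD = 108.9°, so FD runs at -17.1° + (180° − 108.9°) = 54.00° from the x-axis; with |FD| = 30.6, D = F + 30.6·(cos 54.00°, sin 54.00°) = (63.39, 10.79). FD is perpendicular to DG; with |DG| = 23.3 on the left of FD, G = D + 23.3·(-0.8090, 0.5878) = (44.54, 24.48). Then |UG| = |G − U| = 50.82.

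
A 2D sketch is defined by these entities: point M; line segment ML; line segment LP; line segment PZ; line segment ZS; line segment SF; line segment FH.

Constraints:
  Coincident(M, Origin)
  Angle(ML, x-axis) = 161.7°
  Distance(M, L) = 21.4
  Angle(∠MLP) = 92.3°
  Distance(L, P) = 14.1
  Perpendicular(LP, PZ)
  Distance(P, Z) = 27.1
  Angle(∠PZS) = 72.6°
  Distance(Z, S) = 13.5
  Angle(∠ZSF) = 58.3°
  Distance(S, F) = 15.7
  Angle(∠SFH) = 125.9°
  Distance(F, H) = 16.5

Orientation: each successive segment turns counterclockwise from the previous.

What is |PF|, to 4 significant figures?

12.82

M is at the origin; ML runs at 161.7° with length 21.4, so L = (-20.32, 6.719). ∠MLP = 92.3° gives LP at -110.6° from the x-axis; with |LP| = 14.1, P = (-25.28, -6.479). LP is perpendicular to PZ, so PZ runs at -20.60°; with |PZ| = 27.1, Z = (0.08854, -16.01). ∠PZS = 72.6° gives ZS at 86.80° from the x-axis; with |ZS| = 13.5, S = (0.8421, -2.535). ∠ZSF = 58.3° gives SF at -151.5° from the x-axis; with |SF| = 15.7, F = (-12.96, -10.03). Then |PF| = |F − P| = 12.82.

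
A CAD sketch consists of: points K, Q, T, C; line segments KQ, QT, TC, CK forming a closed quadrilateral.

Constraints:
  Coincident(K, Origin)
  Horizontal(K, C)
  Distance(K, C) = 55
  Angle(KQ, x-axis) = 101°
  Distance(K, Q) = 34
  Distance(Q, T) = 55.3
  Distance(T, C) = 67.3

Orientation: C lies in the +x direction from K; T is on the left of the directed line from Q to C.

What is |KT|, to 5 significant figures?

75.884

K is at the origin; K and C share the same y with |KC| = 55.0 and C in +x, so C = (55.0, 0). KQ runs at 101.0° with |KQ| = 34.0, so Q = (-6.4875, 33.375). T is determined by |QT| = 55.3 and |TC| = 67.3 together: it lies at the intersection of circle(Q, 55.3) and circle(C, 67.3). With |QC| = 69.962, the foot of the radical line on QC is 24.466 from Q and the perpendicular offset is √(55.3² − 24.466²) = 49.593. Taking the left-of-QC solution: T = (38.674, 65.290).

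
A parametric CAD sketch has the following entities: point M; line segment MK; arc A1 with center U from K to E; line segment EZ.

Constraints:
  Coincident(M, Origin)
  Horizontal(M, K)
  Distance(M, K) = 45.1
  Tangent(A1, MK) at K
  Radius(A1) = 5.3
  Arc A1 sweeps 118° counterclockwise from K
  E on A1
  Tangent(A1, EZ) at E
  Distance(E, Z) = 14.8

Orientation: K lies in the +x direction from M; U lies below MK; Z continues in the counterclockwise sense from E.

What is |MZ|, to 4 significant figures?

51.76

M is at the origin; MK is horizontal with |MK| = 45.1 and K on the +x side, so K = (45.10, 0.000). A1 meets MK tangentially, so UK is at right angles to MK, so U = K + (0, -5.3) = (45.10, -5.300). On A1, K sits at bearing 90° from U; a 118° counterclockwise sweep puts E at bearing 208°, so E = U + 5.3·(cos 208°, sin 208°) = (40.42, -7.788). A1 meets EZ tangentially, so UE is at right angles to EZ, so EZ runs along (−sin 208°, cos 208°); with |EZ| = 14.8, Z = (47.37, -20.86). Then |MZ| = |Z − M| = 51.76.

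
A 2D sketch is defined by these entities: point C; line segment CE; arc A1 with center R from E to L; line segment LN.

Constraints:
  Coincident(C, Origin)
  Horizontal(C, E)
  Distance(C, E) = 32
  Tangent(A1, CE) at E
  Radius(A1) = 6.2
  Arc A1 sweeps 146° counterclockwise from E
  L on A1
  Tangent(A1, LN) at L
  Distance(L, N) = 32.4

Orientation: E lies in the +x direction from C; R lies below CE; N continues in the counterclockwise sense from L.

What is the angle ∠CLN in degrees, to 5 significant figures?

167.67°

C is at the origin; C and E share the same y with |CE| = 32.0 and E on the +x side, so E = (32.000, 0.0000). A1 meets CE tangentially, so RE is at right angles to CE, so R = E + (0, -6.2) = (32.000, -6.2000). On A1, E sits at bearing 90° from R; a 146° counterclockwise sweep puts L at bearing 236°, so L = R + 6.2·(cos 236°, sin 236°) = (28.533, -11.340). Tangency of A1 to LN means the radius RL is perpendicular to LN, so LN runs along (−sin 236°, cos 236°); with |LN| = 32.4, N = (55.394, -29.458). Then cos ∠CLN = LC·LN / (|LC||LN|), giving 167.67°.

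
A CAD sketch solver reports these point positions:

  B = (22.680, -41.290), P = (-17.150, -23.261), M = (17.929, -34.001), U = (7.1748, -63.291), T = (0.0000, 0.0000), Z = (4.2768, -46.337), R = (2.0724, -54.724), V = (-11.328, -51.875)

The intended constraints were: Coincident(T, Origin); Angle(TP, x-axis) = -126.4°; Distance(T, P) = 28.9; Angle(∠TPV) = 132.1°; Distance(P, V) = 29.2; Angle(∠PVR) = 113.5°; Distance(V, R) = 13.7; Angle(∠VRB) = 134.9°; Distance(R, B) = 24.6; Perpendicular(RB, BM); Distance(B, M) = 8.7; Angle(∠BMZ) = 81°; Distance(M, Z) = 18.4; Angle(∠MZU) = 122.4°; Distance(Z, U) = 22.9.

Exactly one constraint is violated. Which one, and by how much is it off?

Distance(Z, U) = 22.9 — off by 5.70.

T = (0.00, 0.00) ✓; TP at -126.4° ✓; |TP| = 28.90 ✓; ∠TPV = 132.1° ✓; |PV| = 29.20 ✓; ∠PVR = 113.5° ✓; |VR| = 13.70 ✓; ∠VRB = 134.9° ✓; |RB| = 24.60 ✓; ∠(RB, BM) = 90.00° ✓; |BM| = 8.701 ✓; ∠BMZ = 81.00° ✓; |MZ| = 18.40 ✓; ∠MZU = 122.4° ✓; |ZU| = 17.20 ✗.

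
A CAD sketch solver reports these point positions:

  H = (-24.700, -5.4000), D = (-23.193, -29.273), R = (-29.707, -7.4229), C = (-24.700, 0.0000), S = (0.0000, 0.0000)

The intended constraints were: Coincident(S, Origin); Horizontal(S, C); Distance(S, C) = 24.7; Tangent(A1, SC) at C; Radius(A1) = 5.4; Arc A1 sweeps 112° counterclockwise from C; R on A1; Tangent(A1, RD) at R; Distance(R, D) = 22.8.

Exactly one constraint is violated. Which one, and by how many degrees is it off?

Tangent(A1, RD) at R — off by 5.40°.

S = (0.00, 0.00) ✓; S.y = 0.00, C.y = 0.00 ✓; |SC| = 24.70 ✓; ∠(HC, CS) = 90.00° ✓; |HC| = 5.400 ✓; bearing(H→R) − bearing(H→C) = 112.0° ✓; |HR| = 5.400 ✓; ∠(HR, RD) = 95.40° ✗; |RD| = 22.80 ✓.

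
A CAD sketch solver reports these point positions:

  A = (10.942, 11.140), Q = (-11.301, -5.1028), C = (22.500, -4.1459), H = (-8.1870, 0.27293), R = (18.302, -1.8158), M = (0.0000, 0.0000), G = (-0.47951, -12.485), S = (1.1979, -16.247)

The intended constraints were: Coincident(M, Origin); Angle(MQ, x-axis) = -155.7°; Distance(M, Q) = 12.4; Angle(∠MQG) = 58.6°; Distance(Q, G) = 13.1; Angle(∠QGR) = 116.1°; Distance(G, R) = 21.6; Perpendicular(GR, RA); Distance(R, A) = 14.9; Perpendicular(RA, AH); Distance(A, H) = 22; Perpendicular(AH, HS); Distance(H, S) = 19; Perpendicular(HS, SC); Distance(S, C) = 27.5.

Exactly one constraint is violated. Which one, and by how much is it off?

Distance(S, C) = 27.5 — off by 3.00.

M = (0.00, 0.00) ✓; MQ at -155.7° ✓; |MQ| = 12.40 ✓; ∠MQG = 58.60° ✓; |QG| = 13.10 ✓; ∠QGR = 116.1° ✓; |GR| = 21.60 ✓; ∠(GR, RA) = 90.00° ✓; |RA| = 14.90 ✓; ∠(RA, AH) = 90.00° ✓; |AH| = 22.00 ✓; ∠(AH, HS) = 90.00° ✓; |HS| = 19.00 ✓; ∠(HS, SC) = 90.00° ✓; |SC| = 24.50 ✗.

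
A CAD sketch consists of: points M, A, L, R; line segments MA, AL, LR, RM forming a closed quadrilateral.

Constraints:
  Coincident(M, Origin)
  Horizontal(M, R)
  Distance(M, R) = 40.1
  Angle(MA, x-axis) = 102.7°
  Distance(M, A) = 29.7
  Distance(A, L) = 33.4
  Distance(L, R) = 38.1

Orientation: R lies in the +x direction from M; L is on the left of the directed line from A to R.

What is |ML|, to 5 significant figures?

44.127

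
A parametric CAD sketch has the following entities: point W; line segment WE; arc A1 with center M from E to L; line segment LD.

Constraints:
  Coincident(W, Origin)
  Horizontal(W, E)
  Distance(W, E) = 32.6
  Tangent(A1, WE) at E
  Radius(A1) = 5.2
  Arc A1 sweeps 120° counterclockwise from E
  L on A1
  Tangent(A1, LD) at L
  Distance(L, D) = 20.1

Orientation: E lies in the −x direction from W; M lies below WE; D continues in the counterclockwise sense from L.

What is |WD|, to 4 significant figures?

36.98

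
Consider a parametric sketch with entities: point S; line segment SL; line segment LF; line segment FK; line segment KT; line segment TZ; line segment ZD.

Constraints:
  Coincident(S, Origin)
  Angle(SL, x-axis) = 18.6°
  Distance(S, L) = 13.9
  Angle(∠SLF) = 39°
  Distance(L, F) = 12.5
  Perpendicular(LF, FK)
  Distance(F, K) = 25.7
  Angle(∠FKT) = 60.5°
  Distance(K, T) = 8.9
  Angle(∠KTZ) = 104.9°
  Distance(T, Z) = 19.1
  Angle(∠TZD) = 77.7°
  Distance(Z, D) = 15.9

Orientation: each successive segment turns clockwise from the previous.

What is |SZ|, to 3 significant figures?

6.04

∠FKT = 60.5° gives KT at 28.1° from the x-axis; with |KT| = 8.9, T = (-7.37, 11.8). ∠KTZ = 104.9° gives TZ at -47.0° from the x-axis; with |TZ| = 19.1, Z = (5.65, -2.13). Then |SZ| = |Z − S| = 6.04.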